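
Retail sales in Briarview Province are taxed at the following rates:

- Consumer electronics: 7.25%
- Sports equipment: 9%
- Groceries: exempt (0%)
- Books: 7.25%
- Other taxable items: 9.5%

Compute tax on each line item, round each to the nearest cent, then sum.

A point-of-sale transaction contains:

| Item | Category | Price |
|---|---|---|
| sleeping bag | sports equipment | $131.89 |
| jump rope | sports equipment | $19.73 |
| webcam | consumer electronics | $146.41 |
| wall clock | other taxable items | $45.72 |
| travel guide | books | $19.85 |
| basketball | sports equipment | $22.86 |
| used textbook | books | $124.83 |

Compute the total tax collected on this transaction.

Sleeping bag $131.89: sports equipment → 9% → $11.87
Jump rope $19.73: sports equipment → 9% → $1.78
Webcam $146.41: consumer electronics → 7.25% → $10.61
Wall clock $45.72: other taxable items → 9.5% → $4.34
Travel guide $19.85: books → 7.25% → $1.44
Basketball $22.86: sports equipment → 9% → $2.06
Used textbook $124.83: books → 7.25% → $9.05
Total tax = $11.87 + $1.78 + $10.61 + $4.34 + $1.44 + $2.06 + $9.05 = $41.15

$41.15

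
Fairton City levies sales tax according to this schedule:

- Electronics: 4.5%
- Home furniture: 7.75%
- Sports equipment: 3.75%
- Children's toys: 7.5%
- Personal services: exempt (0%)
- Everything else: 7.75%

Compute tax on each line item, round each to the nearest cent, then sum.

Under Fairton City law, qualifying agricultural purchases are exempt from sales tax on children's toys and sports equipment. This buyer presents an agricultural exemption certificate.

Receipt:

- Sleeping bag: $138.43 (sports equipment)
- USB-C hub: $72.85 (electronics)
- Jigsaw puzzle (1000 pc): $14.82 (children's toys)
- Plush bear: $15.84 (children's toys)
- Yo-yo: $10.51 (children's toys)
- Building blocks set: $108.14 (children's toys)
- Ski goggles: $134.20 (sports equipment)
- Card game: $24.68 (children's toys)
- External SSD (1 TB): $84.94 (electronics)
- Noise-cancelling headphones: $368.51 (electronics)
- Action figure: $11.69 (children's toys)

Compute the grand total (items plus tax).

$1008.29

Sleeping bag $138.43: sports equipment, buyer-exempt → 0% → $0.00
USB-C hub $72.85: electronics → 4.5% → $3.28
Jigsaw puzzle (1000 pc) $14.82: children's toys, buyer-exempt → 0% → $0.00
Plush bear $15.84: children's toys, buyer-exempt → 0% → $0.00
Yo-yo $10.51: children's toys, buyer-exempt → 0% → $0.00
Building blocks set $108.14: children's toys, buyer-exempt → 0% → $0.00
Ski goggles $134.20: sports equipment, buyer-exempt → 0% → $0.00
Card game $24.68: children's toys, buyer-exempt → 0% → $0.00
External SSD (1 TB) $84.94: electronics → 4.5% → $3.82
Noise-cancelling headphones $368.51: electronics → 4.5% → $16.58
Action figure $11.69: children's toys, buyer-exempt → 0% → $0.00
Subtotal = $984.61; tax = $23.68; total due = $1008.29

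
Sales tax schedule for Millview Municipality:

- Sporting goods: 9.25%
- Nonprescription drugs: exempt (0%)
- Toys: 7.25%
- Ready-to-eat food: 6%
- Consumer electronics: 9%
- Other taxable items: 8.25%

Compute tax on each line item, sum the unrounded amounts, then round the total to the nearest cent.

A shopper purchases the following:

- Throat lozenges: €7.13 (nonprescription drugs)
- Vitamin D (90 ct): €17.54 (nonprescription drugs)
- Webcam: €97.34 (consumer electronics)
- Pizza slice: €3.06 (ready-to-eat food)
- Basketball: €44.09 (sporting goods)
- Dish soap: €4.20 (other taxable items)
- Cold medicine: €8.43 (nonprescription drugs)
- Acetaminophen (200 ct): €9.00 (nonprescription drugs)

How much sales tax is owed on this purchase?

€13.37

Throat lozenges €7.13: nonprescription drugs → 0% → €0.00
Vitamin D (90 ct) €17.54: nonprescription drugs → 0% → €0.00
Webcam €97.34: consumer electronics → 9% → €8.7606
Pizza slice €3.06: ready-to-eat food → 6% → €0.1836
Basketball €44.09: sporting goods → 9.25% → €4.078325
Dish soap €4.20: other taxable items → 8.25% → €0.3465
Cold medicine €8.43: nonprescription drugs → 0% → €0.00
Acetaminophen (200 ct) €9.00: nonprescription drugs → 0% → €0.00
Unrounded tax sum = €13.369025 → €13.37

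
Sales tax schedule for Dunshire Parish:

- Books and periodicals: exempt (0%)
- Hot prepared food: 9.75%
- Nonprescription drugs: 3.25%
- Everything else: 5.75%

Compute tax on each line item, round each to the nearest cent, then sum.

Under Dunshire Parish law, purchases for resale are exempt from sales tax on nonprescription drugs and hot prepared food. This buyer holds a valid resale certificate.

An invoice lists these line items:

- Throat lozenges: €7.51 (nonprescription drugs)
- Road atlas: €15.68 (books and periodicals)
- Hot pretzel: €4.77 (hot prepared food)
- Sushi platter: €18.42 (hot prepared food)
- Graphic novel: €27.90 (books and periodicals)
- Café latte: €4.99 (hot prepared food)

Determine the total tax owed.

Throat lozenges €7.51: nonprescription drugs, buyer-exempt → 0% → €0.00
Road atlas €15.68: books and periodicals → 0% → €0.00
Hot pretzel €4.77: hot prepared food, buyer-exempt → 0% → €0.00
Sushi platter €18.42: hot prepared food, buyer-exempt → 0% → €0.00
Graphic novel €27.90: books and periodicals → 0% → €0.00
Café latte €4.99: hot prepared food, buyer-exempt → 0% → €0.00
Total tax = €0.00

€0.00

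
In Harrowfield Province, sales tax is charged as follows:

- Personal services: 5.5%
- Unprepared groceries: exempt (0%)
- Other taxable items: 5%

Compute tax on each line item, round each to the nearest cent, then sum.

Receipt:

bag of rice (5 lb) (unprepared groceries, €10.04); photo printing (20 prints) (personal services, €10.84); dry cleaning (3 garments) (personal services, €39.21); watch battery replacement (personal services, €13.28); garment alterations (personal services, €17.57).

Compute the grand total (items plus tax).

Bag of rice (5 lb) €10.04: unprepared groceries → 0% → €0.00
Photo printing (20 prints) €10.84: personal services → 5.5% → €0.60
Dry cleaning (3 garments) €39.21: personal services → 5.5% → €2.16
Watch battery replacement €13.28: personal services → 5.5% → €0.73
Garment alterations €17.57: personal services → 5.5% → €0.97
Subtotal = €90.94; tax = €4.46; total due = €95.40

€95.40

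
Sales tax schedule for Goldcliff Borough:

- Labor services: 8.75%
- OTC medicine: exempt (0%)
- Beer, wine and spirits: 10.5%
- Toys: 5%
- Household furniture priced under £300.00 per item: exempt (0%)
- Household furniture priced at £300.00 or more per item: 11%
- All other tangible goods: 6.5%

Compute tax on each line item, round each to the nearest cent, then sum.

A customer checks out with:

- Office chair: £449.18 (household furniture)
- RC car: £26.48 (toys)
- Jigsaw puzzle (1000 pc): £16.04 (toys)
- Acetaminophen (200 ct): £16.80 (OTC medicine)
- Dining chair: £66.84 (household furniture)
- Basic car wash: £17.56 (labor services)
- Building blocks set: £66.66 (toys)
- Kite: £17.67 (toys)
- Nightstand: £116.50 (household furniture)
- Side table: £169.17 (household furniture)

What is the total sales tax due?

£57.28

Office chair £449.18: household furniture, £300.00 or more → 11% → £49.41
RC car £26.48: toys → 5% → £1.32
Jigsaw puzzle (1000 pc) £16.04: toys → 5% → £0.80
Acetaminophen (200 ct) £16.80: OTC medicine → 0% → £0.00
Dining chair £66.84: household furniture, under £300.00 → 0% → £0.00
Basic car wash £17.56: labor services → 8.75% → £1.54
Building blocks set £66.66: toys → 5% → £3.33
Kite £17.67: toys → 5% → £0.88
Nightstand £116.50: household furniture, under £300.00 → 0% → £0.00
Side table £169.17: household furniture, under £300.00 → 0% → £0.00
Total tax = £49.41 + £1.32 + £0.80 + £1.54 + £3.33 + £0.88 = £57.28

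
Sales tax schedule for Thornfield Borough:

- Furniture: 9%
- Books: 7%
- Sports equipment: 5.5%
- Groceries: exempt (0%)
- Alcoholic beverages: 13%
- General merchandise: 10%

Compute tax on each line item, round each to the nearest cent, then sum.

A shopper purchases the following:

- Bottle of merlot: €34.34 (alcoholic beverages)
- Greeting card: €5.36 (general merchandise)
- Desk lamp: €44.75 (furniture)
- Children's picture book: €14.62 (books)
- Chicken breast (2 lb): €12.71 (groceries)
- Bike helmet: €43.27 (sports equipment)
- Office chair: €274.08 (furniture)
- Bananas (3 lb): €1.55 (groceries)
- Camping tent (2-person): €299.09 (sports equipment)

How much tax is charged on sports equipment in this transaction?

Bike helmet €43.27: sports equipment → 5.5% → €2.38
Camping tent (2-person) €299.09: sports equipment → 5.5% → €16.45
Tax on sports equipment = €2.38 + €16.45 = €18.83

€18.83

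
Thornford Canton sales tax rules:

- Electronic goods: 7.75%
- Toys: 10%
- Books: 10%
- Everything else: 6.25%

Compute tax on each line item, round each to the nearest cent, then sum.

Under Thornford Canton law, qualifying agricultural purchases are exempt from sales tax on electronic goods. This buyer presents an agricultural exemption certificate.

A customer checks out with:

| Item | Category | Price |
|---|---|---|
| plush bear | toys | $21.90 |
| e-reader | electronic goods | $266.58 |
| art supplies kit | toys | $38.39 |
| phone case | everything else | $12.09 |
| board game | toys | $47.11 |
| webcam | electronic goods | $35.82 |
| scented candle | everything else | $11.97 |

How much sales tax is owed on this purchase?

$12.25

Plush bear $21.90: toys → 10% → $2.19
E-reader $266.58: electronic goods, buyer-exempt → 0% → $0.00
Art supplies kit $38.39: toys → 10% → $3.84
Phone case $12.09: everything else → 6.25% → $0.76
Board game $47.11: toys → 10% → $4.71
Webcam $35.82: electronic goods, buyer-exempt → 0% → $0.00
Scented candle $11.97: everything else → 6.25% → $0.75
Total tax = $2.19 + $3.84 + $0.76 + $4.71 + $0.75 = $12.25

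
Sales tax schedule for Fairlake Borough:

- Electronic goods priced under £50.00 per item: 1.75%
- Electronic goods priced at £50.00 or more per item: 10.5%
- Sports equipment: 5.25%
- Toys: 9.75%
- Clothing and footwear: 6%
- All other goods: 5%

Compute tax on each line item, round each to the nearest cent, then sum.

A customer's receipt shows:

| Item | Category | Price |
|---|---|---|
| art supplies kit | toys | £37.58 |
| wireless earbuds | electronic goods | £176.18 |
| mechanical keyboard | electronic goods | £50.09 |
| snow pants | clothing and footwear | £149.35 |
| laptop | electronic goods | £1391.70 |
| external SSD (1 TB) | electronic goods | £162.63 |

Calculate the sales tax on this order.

£199.59

Art supplies kit £37.58: toys → 9.75% → £3.66
Wireless earbuds £176.18: electronic goods, £50.00 or more → 10.5% → £18.50
Mechanical keyboard £50.09: electronic goods, £50.00 or more → 10.5% → £5.26
Snow pants £149.35: clothing and footwear → 6% → £8.96
Laptop £1391.70: electronic goods, £50.00 or more → 10.5% → £146.13
External SSD (1 TB) £162.63: electronic goods, £50.00 or more → 10.5% → £17.08
Total tax = £3.66 + £18.50 + £5.26 + £8.96 + £146.13 + £17.08 = £199.59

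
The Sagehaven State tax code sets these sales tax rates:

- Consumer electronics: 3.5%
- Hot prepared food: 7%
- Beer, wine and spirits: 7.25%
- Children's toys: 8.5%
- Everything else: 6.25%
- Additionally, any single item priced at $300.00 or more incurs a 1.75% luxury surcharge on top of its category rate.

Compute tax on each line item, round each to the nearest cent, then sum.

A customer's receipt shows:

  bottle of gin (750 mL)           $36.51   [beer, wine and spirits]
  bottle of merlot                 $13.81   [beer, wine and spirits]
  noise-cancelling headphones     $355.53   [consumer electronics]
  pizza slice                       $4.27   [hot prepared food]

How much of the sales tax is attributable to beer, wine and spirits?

$3.65

Bottle of gin (750 mL) $36.51: beer, wine and spirits → 7.25% → $2.65
Bottle of merlot $13.81: beer, wine and spirits → 7.25% → $1.00
Tax on beer, wine and spirits = $2.65 + $1.00 = $3.65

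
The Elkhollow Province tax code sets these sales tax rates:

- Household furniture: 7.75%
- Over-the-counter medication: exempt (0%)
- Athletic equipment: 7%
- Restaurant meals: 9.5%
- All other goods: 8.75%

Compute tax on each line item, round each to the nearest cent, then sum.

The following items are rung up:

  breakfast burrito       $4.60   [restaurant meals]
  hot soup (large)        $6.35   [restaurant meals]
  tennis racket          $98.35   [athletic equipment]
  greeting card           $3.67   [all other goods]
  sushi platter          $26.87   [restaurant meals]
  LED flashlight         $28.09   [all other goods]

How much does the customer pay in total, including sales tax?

$181.18

Breakfast burrito $4.60: restaurant meals → 9.5% → $0.44
Hot soup (large) $6.35: restaurant meals → 9.5% → $0.60
Tennis racket $98.35: athletic equipment → 7% → $6.88
Greeting card $3.67: all other goods → 8.75% → $0.32
Sushi platter $26.87: restaurant meals → 9.5% → $2.55
LED flashlight $28.09: all other goods → 8.75% → $2.46
Subtotal = $167.93; tax = $13.25; total due = $181.18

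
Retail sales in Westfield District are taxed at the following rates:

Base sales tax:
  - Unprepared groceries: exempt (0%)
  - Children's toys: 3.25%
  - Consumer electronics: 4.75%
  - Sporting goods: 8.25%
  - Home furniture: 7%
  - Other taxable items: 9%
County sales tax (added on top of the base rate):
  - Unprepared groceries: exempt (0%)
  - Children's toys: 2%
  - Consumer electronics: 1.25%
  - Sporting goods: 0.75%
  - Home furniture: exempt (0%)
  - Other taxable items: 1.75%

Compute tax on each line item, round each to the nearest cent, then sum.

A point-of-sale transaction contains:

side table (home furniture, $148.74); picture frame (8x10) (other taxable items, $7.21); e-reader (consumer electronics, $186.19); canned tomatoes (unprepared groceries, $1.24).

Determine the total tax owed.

$22.36

Side table $148.74: home furniture → 7% + 0% county = 7% → $10.41
Picture frame (8x10) $7.21: other taxable items → 9% + 1.75% county = 10.75% → $0.78
E-reader $186.19: consumer electronics → 4.75% + 1.25% county = 6% → $11.17
Canned tomatoes $1.24: unprepared groceries → 0% + 0% county = 0% → $0.00
Total tax = $10.41 + $0.78 + $11.17 = $22.36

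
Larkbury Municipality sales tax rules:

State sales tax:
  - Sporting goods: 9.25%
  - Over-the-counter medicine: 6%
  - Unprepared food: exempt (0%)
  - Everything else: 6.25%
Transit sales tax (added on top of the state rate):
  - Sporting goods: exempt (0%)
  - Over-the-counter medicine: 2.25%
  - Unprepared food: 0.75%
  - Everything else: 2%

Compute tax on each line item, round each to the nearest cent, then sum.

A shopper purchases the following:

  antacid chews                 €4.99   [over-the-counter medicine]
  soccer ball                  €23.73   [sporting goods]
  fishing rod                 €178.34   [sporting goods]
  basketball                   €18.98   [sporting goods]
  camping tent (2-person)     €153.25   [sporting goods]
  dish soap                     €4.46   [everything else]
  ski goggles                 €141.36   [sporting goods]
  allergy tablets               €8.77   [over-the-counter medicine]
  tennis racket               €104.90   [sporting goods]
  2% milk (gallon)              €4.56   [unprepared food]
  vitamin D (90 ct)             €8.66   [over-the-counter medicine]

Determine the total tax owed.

Antacid chews €4.99: over-the-counter medicine → 6% + 2.25% transit = 8.25% → €0.41
Soccer ball €23.73: sporting goods → 9.25% + 0% transit = 9.25% → €2.20
Fishing rod €178.34: sporting goods → 9.25% + 0% transit = 9.25% → €16.50
Basketball €18.98: sporting goods → 9.25% + 0% transit = 9.25% → €1.76
Camping tent (2-person) €153.25: sporting goods → 9.25% + 0% transit = 9.25% → €14.18
Dish soap €4.46: everything else → 6.25% + 2% transit = 8.25% → €0.37
Ski goggles €141.36: sporting goods → 9.25% + 0% transit = 9.25% → €13.08
Allergy tablets €8.77: over-the-counter medicine → 6% + 2.25% transit = 8.25% → €0.72
Tennis racket €104.90: sporting goods → 9.25% + 0% transit = 9.25% → €9.70
2% milk (gallon) €4.56: unprepared food → 0% + 0.75% transit = 0.75% → €0.03
Vitamin D (90 ct) €8.66: over-the-counter medicine → 6% + 2.25% transit = 8.25% → €0.71
Total tax = €0.41 + €2.20 + €16.50 + €1.76 + €14.18 + €0.37 + €13.08 + €0.72 + €9.70 + €0.03 + €0.71 = €59.66

€59.66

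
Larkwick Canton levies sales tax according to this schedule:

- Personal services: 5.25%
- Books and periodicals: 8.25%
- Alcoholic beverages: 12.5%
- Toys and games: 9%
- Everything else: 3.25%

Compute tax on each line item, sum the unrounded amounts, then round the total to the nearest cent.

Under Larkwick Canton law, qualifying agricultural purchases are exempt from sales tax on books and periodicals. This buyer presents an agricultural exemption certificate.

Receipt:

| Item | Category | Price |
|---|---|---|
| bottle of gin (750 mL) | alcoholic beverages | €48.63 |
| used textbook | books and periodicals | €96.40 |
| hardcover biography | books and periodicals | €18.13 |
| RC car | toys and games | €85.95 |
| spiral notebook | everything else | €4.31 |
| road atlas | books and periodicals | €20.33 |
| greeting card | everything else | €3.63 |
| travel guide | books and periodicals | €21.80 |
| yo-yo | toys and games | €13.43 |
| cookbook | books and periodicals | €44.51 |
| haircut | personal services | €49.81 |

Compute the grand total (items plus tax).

€424.83

Bottle of gin (750 mL) €48.63: alcoholic beverages → 12.5% → €6.07875
Used textbook €96.40: books and periodicals, buyer-exempt → 0% → €0.00
Hardcover biography €18.13: books and periodicals, buyer-exempt → 0% → €0.00
RC car €85.95: toys and games → 9% → €7.7355
Spiral notebook €4.31: everything else → 3.25% → €0.140075
Road atlas €20.33: books and periodicals, buyer-exempt → 0% → €0.00
Greeting card €3.63: everything else → 3.25% → €0.117975
Travel guide €21.80: books and periodicals, buyer-exempt → 0% → €0.00
Yo-yo €13.43: toys and games → 9% → €1.2087
Cookbook €44.51: books and periodicals, buyer-exempt → 0% → €0.00
Haircut €49.81: personal services → 5.25% → €2.615025
Subtotal = €406.93; unrounded tax = €17.896025 → €17.90; total due = €424.83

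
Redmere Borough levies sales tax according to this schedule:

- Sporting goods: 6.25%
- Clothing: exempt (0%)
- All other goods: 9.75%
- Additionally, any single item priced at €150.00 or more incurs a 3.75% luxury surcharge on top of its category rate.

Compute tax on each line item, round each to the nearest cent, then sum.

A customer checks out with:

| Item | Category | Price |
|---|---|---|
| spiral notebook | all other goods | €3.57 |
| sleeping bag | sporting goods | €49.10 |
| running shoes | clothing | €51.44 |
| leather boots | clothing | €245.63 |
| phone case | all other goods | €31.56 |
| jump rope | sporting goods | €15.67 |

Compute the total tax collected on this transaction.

€16.69

Spiral notebook €3.57: all other goods → 9.75% → €0.35
Sleeping bag €49.10: sporting goods → 6.25% → €3.07
Running shoes €51.44: clothing → 0% → €0.00
Leather boots €245.63: clothing → 0% + 3.75% surcharge = 3.75% → €9.21
Phone case €31.56: all other goods → 9.75% → €3.08
Jump rope €15.67: sporting goods → 6.25% → €0.98
Total tax = €0.35 + €3.07 + €9.21 + €3.08 + €0.98 = €16.69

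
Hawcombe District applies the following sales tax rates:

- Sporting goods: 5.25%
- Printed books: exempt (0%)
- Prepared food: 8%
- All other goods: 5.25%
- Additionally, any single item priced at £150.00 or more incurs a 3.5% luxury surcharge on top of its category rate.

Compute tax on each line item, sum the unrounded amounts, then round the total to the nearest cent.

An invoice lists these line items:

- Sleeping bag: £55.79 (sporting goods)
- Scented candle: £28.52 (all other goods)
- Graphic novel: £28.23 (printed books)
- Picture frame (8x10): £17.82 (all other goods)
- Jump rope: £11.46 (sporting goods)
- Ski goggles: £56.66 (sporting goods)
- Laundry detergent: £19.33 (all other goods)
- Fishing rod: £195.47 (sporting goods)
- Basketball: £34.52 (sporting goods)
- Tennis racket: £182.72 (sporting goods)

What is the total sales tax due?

Sleeping bag £55.79: sporting goods → 5.25% → £2.928975
Scented candle £28.52: all other goods → 5.25% → £1.4973
Graphic novel £28.23: printed books → 0% → £0.00
Picture frame (8x10) £17.82: all other goods → 5.25% → £0.93555
Jump rope £11.46: sporting goods → 5.25% → £0.60165
Ski goggles £56.66: sporting goods → 5.25% → £2.97465
Laundry detergent £19.33: all other goods → 5.25% → £1.014825
Fishing rod £195.47: sporting goods → 5.25% + 3.5% surcharge = 8.75% → £17.103625
Basketball £34.52: sporting goods → 5.25% → £1.8123
Tennis racket £182.72: sporting goods → 5.25% + 3.5% surcharge = 8.75% → £15.988
Unrounded tax sum = £44.856875 → £44.86

£44.86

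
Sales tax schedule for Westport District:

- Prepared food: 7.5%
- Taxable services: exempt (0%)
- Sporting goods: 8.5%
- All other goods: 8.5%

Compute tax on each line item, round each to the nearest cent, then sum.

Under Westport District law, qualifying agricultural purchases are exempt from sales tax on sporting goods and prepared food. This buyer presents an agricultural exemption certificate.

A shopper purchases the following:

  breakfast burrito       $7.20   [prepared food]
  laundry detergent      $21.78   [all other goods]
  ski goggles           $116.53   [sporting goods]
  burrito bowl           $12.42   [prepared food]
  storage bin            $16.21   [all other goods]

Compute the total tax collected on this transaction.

$3.23

Breakfast burrito $7.20: prepared food, buyer-exempt → 0% → $0.00
Laundry detergent $21.78: all other goods → 8.5% → $1.85
Ski goggles $116.53: sporting goods, buyer-exempt → 0% → $0.00
Burrito bowl $12.42: prepared food, buyer-exempt → 0% → $0.00
Storage bin $16.21: all other goods → 8.5% → $1.38
Total tax = $1.85 + $1.38 = $3.23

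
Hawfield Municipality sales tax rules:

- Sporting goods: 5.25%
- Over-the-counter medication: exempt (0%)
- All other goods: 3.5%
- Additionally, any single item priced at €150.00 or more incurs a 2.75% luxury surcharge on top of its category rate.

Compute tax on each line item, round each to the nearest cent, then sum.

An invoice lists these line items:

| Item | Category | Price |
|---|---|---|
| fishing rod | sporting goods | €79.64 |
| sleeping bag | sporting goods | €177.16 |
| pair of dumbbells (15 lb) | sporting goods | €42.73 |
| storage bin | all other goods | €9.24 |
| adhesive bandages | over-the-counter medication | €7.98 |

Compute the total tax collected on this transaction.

Fishing rod €79.64: sporting goods → 5.25% → €4.18
Sleeping bag €177.16: sporting goods → 5.25% + 2.75% surcharge = 8% → €14.17
Pair of dumbbells (15 lb) €42.73: sporting goods → 5.25% → €2.24
Storage bin €9.24: all other goods → 3.5% → €0.32
Adhesive bandages €7.98: over-the-counter medication → 0% → €0.00
Total tax = €4.18 + €14.17 + €2.24 + €0.32 = €20.91

€20.91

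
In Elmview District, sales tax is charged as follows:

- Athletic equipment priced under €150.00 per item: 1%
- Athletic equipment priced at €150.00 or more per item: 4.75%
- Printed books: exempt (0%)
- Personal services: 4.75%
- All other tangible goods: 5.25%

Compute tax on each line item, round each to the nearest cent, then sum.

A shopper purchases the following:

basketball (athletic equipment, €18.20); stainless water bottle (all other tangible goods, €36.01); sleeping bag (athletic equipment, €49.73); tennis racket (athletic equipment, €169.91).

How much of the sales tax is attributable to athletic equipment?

Basketball €18.20: athletic equipment, under €150.00 → 1% → €0.18
Sleeping bag €49.73: athletic equipment, under €150.00 → 1% → €0.50
Tennis racket €169.91: athletic equipment, €150.00 or more → 4.75% → €8.07
Tax on athletic equipment = €0.18 + €0.50 + €8.07 = €8.75

€8.75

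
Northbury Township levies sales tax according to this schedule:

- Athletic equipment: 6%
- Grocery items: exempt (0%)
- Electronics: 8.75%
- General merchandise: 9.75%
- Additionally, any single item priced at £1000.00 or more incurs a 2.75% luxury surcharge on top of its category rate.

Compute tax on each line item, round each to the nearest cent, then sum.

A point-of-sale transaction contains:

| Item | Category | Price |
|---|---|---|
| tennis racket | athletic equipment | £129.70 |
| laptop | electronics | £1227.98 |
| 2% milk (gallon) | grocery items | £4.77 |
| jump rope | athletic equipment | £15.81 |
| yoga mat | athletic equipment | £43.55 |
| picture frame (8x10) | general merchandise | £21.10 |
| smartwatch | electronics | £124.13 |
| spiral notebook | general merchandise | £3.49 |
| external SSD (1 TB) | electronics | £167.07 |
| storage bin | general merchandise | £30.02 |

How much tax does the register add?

Tennis racket £129.70: athletic equipment → 6% → £7.78
Laptop £1227.98: electronics → 8.75% + 2.75% surcharge = 11.5% → £141.22
2% milk (gallon) £4.77: grocery items → 0% → £0.00
Jump rope £15.81: athletic equipment → 6% → £0.95
Yoga mat £43.55: athletic equipment → 6% → £2.61
Picture frame (8x10) £21.10: general merchandise → 9.75% → £2.06
Smartwatch £124.13: electronics → 8.75% → £10.86
Spiral notebook £3.49: general merchandise → 9.75% → £0.34
External SSD (1 TB) £167.07: electronics → 8.75% → £14.62
Storage bin £30.02: general merchandise → 9.75% → £2.93
Total tax = £7.78 + £141.22 + £0.95 + £2.61 + £2.06 + £10.86 + £0.34 + £14.62 + £2.93 = £183.37

£183.37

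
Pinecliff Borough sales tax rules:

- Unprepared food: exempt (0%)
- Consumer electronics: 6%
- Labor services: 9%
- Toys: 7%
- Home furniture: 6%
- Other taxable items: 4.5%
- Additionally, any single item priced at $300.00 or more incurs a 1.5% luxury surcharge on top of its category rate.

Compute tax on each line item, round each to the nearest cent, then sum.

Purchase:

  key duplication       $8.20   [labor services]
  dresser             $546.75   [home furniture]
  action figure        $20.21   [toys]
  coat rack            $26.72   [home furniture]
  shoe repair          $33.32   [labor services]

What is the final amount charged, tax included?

Key duplication $8.20: labor services → 9% → $0.74
Dresser $546.75: home furniture → 6% + 1.5% surcharge = 7.5% → $41.01
Action figure $20.21: toys → 7% → $1.41
Coat rack $26.72: home furniture → 6% → $1.60
Shoe repair $33.32: labor services → 9% → $3.00
Subtotal = $635.20; tax = $47.76; total due = $682.96

$682.96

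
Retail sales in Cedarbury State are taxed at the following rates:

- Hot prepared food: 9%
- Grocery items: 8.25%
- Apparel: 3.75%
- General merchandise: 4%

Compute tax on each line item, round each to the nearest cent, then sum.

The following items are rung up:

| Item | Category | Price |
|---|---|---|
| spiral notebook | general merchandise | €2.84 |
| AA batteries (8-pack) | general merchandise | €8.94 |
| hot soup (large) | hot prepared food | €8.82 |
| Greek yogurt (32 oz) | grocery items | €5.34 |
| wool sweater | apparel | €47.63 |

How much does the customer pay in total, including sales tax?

Spiral notebook €2.84: general merchandise → 4% → €0.11
AA batteries (8-pack) €8.94: general merchandise → 4% → €0.36
Hot soup (large) €8.82: hot prepared food → 9% → €0.79
Greek yogurt (32 oz) €5.34: grocery items → 8.25% → €0.44
Wool sweater €47.63: apparel → 3.75% → €1.79
Subtotal = €73.57; tax = €3.49; total due = €77.06

€77.06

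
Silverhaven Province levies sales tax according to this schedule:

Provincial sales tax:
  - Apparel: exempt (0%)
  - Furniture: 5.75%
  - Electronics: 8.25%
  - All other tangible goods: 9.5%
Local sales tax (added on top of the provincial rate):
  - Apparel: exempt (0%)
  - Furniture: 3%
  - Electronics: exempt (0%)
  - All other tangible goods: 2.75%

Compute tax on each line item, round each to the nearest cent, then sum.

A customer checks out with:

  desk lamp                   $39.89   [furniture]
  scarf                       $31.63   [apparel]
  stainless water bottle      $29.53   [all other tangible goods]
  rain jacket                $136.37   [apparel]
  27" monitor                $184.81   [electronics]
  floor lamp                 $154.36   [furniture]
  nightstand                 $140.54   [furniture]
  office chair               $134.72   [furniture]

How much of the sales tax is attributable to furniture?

Desk lamp $39.89: furniture → 5.75% + 3% local = 8.75% → $3.49
Floor lamp $154.36: furniture → 5.75% + 3% local = 8.75% → $13.51
Nightstand $140.54: furniture → 5.75% + 3% local = 8.75% → $12.30
Office chair $134.72: furniture → 5.75% + 3% local = 8.75% → $11.79
Tax on furniture = $3.49 + $13.51 + $12.30 + $11.79 = $41.09

$41.09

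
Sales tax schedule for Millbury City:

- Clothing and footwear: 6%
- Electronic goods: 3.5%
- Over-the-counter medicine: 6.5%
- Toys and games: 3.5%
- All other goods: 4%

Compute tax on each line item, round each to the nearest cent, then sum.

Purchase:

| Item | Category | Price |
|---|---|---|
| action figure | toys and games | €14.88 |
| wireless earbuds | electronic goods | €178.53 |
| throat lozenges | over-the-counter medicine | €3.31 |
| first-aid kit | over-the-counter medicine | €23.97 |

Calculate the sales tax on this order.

Action figure €14.88: toys and games → 3.5% → €0.52
Wireless earbuds €178.53: electronic goods → 3.5% → €6.25
Throat lozenges €3.31: over-the-counter medicine → 6.5% → €0.22
First-aid kit €23.97: over-the-counter medicine → 6.5% → €1.56
Total tax = €0.52 + €6.25 + €0.22 + €1.56 = €8.55

€8.55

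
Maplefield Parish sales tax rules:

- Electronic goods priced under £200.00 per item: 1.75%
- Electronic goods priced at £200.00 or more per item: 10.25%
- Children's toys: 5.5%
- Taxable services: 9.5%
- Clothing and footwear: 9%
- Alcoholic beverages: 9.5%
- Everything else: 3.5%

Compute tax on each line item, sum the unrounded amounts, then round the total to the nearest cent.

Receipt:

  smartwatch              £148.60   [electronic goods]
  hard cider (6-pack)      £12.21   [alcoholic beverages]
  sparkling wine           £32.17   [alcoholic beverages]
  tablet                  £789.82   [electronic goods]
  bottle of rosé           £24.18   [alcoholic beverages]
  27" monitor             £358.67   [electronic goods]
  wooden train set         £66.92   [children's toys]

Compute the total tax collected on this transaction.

Smartwatch £148.60: electronic goods, under £200.00 → 1.75% → £2.6005
Hard cider (6-pack) £12.21: alcoholic beverages → 9.5% → £1.15995
Sparkling wine £32.17: alcoholic beverages → 9.5% → £3.05615
Tablet £789.82: electronic goods, £200.00 or more → 10.25% → £80.95655
Bottle of rosé £24.18: alcoholic beverages → 9.5% → £2.2971
27" monitor £358.67: electronic goods, £200.00 or more → 10.25% → £36.763675
Wooden train set £66.92: children's toys → 5.5% → £3.6806
Unrounded tax sum = £130.514525 → £130.51

£130.51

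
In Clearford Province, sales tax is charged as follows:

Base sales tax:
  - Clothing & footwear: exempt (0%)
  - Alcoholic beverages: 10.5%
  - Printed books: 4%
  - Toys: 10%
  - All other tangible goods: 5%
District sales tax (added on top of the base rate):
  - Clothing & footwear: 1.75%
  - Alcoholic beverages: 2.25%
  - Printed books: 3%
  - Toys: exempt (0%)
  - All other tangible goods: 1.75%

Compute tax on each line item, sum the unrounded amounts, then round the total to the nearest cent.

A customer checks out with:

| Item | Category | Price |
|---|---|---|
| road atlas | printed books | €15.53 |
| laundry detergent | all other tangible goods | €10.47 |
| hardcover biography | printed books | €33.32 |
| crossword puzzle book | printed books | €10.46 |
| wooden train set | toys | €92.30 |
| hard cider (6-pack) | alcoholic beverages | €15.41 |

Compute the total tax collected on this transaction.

€16.05

Road atlas €15.53: printed books → 4% + 3% district = 7% → €1.0871
Laundry detergent €10.47: all other tangible goods → 5% + 1.75% district = 6.75% → €0.706725
Hardcover biography €33.32: printed books → 4% + 3% district = 7% → €2.3324
Crossword puzzle book €10.46: printed books → 4% + 3% district = 7% → €0.7322
Wooden train set €92.30: toys → 10% + 0% district = 10% → €9.23
Hard cider (6-pack) €15.41: alcoholic beverages → 10.5% + 2.25% district = 12.75% → €1.964775
Unrounded tax sum = €16.0532 → €16.05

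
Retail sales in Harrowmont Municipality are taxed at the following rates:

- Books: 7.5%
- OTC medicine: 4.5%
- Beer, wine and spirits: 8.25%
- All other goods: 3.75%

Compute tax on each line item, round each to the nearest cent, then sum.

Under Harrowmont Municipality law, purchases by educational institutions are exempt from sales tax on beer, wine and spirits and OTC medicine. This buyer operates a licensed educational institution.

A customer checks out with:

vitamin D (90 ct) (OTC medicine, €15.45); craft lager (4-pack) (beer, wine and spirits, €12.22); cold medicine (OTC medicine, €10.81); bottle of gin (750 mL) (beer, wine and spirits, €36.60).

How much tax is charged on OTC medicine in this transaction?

Vitamin D (90 ct) €15.45: OTC medicine, buyer-exempt → 0% → €0.00
Cold medicine €10.81: OTC medicine, buyer-exempt → 0% → €0.00
Tax on OTC medicine = €0.00 + €0.00 = €0.00

€0.00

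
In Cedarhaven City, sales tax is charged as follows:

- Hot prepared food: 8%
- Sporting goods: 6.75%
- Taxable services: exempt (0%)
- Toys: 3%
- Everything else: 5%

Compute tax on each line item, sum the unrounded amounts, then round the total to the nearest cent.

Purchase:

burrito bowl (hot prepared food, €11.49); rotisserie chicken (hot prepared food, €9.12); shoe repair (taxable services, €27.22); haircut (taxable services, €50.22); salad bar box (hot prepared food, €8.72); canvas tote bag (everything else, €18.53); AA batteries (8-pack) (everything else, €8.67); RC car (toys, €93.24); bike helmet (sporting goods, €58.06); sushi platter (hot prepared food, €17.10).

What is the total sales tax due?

€11.79

Burrito bowl €11.49: hot prepared food → 8% → €0.9192
Rotisserie chicken €9.12: hot prepared food → 8% → €0.7296
Shoe repair €27.22: taxable services → 0% → €0.00
Haircut €50.22: taxable services → 0% → €0.00
Salad bar box €8.72: hot prepared food → 8% → €0.6976
Canvas tote bag €18.53: everything else → 5% → €0.9265
AA batteries (8-pack) €8.67: everything else → 5% → €0.4335
RC car €93.24: toys → 3% → €2.7972
Bike helmet €58.06: sporting goods → 6.75% → €3.91905
Sushi platter €17.10: hot prepared food → 8% → €1.368
Unrounded tax sum = €11.79065 → €11.79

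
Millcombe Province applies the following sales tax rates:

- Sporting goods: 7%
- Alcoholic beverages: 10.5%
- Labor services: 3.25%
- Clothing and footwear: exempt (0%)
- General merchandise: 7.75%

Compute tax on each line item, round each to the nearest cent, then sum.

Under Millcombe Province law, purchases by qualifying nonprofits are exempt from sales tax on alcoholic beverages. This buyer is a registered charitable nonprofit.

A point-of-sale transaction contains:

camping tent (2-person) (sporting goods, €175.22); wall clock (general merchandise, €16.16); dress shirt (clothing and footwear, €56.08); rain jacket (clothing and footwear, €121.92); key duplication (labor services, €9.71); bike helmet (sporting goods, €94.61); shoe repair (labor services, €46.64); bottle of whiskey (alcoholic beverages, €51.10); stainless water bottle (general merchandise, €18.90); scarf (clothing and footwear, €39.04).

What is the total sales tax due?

Camping tent (2-person) €175.22: sporting goods → 7% → €12.27
Wall clock €16.16: general merchandise → 7.75% → €1.25
Dress shirt €56.08: clothing and footwear → 0% → €0.00
Rain jacket €121.92: clothing and footwear → 0% → €0.00
Key duplication €9.71: labor services → 3.25% → €0.32
Bike helmet €94.61: sporting goods → 7% → €6.62
Shoe repair €46.64: labor services → 3.25% → €1.52
Bottle of whiskey €51.10: alcoholic beverages, buyer-exempt → 0% → €0.00
Stainless water bottle €18.90: general merchandise → 7.75% → €1.46
Scarf €39.04: clothing and footwear → 0% → €0.00
Total tax = €12.27 + €1.25 + €0.32 + €6.62 + €1.52 + €1.46 = €23.44

€23.44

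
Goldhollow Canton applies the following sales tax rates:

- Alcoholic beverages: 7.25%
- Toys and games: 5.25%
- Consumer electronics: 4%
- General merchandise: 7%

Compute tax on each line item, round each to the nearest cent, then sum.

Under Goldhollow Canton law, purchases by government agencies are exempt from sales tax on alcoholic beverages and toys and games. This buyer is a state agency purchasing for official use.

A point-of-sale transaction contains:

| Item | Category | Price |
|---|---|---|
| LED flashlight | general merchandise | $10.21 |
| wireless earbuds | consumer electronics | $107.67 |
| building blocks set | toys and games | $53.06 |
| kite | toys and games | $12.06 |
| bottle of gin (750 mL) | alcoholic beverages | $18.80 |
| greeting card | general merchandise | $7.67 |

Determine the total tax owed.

$5.56

LED flashlight $10.21: general merchandise → 7% → $0.71
Wireless earbuds $107.67: consumer electronics → 4% → $4.31
Building blocks set $53.06: toys and games, buyer-exempt → 0% → $0.00
Kite $12.06: toys and games, buyer-exempt → 0% → $0.00
Bottle of gin (750 mL) $18.80: alcoholic beverages, buyer-exempt → 0% → $0.00
Greeting card $7.67: general merchandise → 7% → $0.54
Total tax = $0.71 + $4.31 + $0.54 = $5.56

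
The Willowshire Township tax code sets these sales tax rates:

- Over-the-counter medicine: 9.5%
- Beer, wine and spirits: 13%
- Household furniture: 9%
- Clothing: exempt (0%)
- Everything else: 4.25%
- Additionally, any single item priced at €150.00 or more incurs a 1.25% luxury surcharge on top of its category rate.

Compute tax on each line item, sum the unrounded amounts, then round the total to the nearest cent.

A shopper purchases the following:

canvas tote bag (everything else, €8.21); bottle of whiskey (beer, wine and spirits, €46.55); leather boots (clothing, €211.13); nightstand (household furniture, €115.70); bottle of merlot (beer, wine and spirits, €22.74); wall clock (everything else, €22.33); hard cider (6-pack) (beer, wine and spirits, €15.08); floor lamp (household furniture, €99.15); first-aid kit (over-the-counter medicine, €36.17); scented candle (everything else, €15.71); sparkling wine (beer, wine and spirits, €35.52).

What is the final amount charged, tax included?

€671.25

Canvas tote bag €8.21: everything else → 4.25% → €0.348925
Bottle of whiskey €46.55: beer, wine and spirits → 13% → €6.0515
Leather boots €211.13: clothing → 0% + 1.25% surcharge = 1.25% → €2.639125
Nightstand €115.70: household furniture → 9% → €10.413
Bottle of merlot €22.74: beer, wine and spirits → 13% → €2.9562
Wall clock €22.33: everything else → 4.25% → €0.949025
Hard cider (6-pack) €15.08: beer, wine and spirits → 13% → €1.9604
Floor lamp €99.15: household furniture → 9% → €8.9235
First-aid kit €36.17: over-the-counter medicine → 9.5% → €3.43615
Scented candle €15.71: everything else → 4.25% → €0.667675
Sparkling wine €35.52: beer, wine and spirits → 13% → €4.6176
Subtotal = €628.29; unrounded tax = €42.9631 → €42.96; total due = €671.25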